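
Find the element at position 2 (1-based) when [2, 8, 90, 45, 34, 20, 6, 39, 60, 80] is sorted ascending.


Sort ascending: [2, 6, 8, 20, 34, 39, 45, 60, 80, 90]
The 2nd element (1-indexed) is at index 1.
Value = 6
Final answer: 6


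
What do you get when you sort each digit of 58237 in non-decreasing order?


The number 58237 has digits: 5, 8, 2, 3, 7
Sorted: 2, 3, 5, 7, 8
Joining the sorted digits gives the result.
Final answer: 23578


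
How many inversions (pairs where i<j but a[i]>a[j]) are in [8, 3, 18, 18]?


For each element, count the later elements that are smaller than it:
  8 (index 0): smaller elements after it = [3] -> 1
  3 (index 1): smaller elements after it = [] -> 0
  18 (index 2): smaller elements after it = [] -> 0
Total inversions = 1 + 0 + 0 = 1
Final answer: 1


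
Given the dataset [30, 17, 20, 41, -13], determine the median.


First, sort the list: [-13, 17, 20, 30, 41]
The list has 5 elements (odd count).
The middle index is 2 (0-based), and the element there is 20.
Final answer: 20


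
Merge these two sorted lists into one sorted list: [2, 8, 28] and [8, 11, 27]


List A: [2, 8, 28]
List B: [8, 11, 27]
Repeatedly compare the front elements and take the smaller:
  2 vs 8 -> take 2
  8 vs 8 -> take 8
  28 vs 8 -> take 8
  28 vs 11 -> take 11
  28 vs 27 -> take 27
  B is exhausted; append the rest of A: [28]
Final answer: [2, 8, 8, 11, 27, 28]


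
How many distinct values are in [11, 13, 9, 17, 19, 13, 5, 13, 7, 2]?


List all unique values:
Distinct values: [2, 5, 7, 9, 11, 13, 17, 19]
Count = 8
Final answer: 8


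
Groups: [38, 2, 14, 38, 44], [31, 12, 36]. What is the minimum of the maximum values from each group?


Find max of each group:
  Group 1: [38, 2, 14, 38, 44] -> max = 44
  Group 2: [31, 12, 36] -> max = 36
Maxes: [44, 36]
Minimum of maxes = 36
Final answer: 36


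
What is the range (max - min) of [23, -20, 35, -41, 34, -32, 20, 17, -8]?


Maximum value: 35
Minimum value: -41
Range = 35 - (-41) = 76
Final answer: 76


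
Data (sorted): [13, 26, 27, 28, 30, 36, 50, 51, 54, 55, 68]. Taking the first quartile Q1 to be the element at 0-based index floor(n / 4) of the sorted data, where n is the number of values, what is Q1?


The list has n = 11 elements.
Q1 index = floor(11 / 4) = floor(2.75) = 2
Counting from index 0 in the sorted data, the element at index 2 is 27.
Final answer: 27


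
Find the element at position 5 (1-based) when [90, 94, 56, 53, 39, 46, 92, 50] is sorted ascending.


Sort ascending: [39, 46, 50, 53, 56, 90, 92, 94]
The 5th element (1-indexed) is at index 4.
Value = 56
Final answer: 56


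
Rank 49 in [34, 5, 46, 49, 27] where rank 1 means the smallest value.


Sort ascending: [5, 27, 34, 46, 49]
Find 49 in the sorted list.
49 is at position 5 (1-indexed).
Final answer: 5


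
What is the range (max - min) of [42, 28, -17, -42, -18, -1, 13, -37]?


Maximum value: 42
Minimum value: -42
Range = 42 - (-42) = 84
Final answer: 84


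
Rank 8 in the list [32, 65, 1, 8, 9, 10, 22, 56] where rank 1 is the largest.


Sort descending: [65, 56, 32, 22, 10, 9, 8, 1]
Find 8 in the sorted list.
8 is at position 7.
Final answer: 7


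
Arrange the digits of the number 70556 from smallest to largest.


The number 70556 has digits: 7, 0, 5, 5, 6
Sorted: 0, 5, 5, 6, 7
Joining the sorted digits gives the result.
Final answer: 05567


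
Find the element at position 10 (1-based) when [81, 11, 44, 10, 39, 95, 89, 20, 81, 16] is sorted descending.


Sort descending: [95, 89, 81, 81, 44, 39, 20, 16, 11, 10]
The 10th element (1-indexed) is at index 9.
Value = 10
Final answer: 10


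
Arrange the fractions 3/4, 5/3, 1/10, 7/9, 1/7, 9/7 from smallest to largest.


Convert to decimal for comparison:
  3/4 = 0.75
  5/3 = 1.6667
  1/10 = 0.1
  7/9 = 0.7778
  1/7 = 0.1429
  9/7 = 1.2857
Decimals in increasing order: 0.1 < 0.1429 < 0.75 < 0.7778 < 1.2857 < 1.6667
Writing each back as its fraction gives the sorted order.
Final answer: 1/10, 1/7, 3/4, 7/9, 9/7, 5/3


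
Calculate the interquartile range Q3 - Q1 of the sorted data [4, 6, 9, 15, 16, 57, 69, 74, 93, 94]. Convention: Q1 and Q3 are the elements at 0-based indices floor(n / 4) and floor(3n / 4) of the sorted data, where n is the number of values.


The data has n = 10 elements.
Q1 index = floor(10 / 4) = floor(2.5) = 2; Q3 index = floor(3 * 10 / 4) = floor(7.5) = 7
Q1 = element at index 2 = 9
Q3 = element at index 7 = 74
IQR = 74 - 9 = 65
Final answer: 65


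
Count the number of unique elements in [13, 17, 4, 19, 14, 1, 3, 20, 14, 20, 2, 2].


List all unique values:
Distinct values: [1, 2, 3, 4, 13, 14, 17, 19, 20]
Count = 9
Final answer: 9


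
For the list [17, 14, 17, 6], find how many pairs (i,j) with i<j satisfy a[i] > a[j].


For each element, count the later elements that are smaller than it:
  17 (index 0): smaller elements after it = [14, 6] -> 2
  14 (index 1): smaller elements after it = [6] -> 1
  17 (index 2): smaller elements after it = [6] -> 1
Total inversions = 2 + 1 + 1 = 4
Final answer: 4


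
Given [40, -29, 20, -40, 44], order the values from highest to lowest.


Original list: [40, -29, 20, -40, 44]
Repeatedly take the largest remaining element:
  Remaining [40, -29, 20, -40, 44] -> largest is 44
  Remaining [40, -29, 20, -40] -> largest is 40
  Remaining [-29, 20, -40] -> largest is 20
  Remaining [-29, -40] -> largest is -29
  Remaining [-40] -> largest is -40
Collecting the picks in order gives the descending list.
Final answer: [44, 40, 20, -29, -40]


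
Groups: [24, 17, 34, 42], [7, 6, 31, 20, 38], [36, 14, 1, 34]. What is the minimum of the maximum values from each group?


Find max of each group:
  Group 1: [24, 17, 34, 42] -> max = 42
  Group 2: [7, 6, 31, 20, 38] -> max = 38
  Group 3: [36, 14, 1, 34] -> max = 36
Maxes: [42, 38, 36]
Minimum of maxes = 36
Final answer: 36


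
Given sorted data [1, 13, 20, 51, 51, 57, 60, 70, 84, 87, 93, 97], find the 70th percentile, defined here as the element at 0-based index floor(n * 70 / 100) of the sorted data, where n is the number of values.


The dataset has n = 12 elements.
Index = floor(12 * 70 / 100) = floor(840 / 100) = floor(8.4) = 8
Counting from index 0 in the sorted data, the element at index 8 is 84.
Final answer: 84


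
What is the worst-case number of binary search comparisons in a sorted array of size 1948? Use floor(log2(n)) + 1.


Binary search halves the search space each step.
Maximum comparisons = floor(log2(1948)) + 1
log2(1948) = 10.9278
floor(log2(1948)) = 10, so 10 + 1 = 11
Final answer: 11


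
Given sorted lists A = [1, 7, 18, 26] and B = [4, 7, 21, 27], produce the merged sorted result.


List A: [1, 7, 18, 26]
List B: [4, 7, 21, 27]
Repeatedly compare the front elements and take the smaller:
  1 vs 4 -> take 1
  7 vs 4 -> take 4
  7 vs 7 -> take 7
  18 vs 7 -> take 7
  18 vs 21 -> take 18
  26 vs 21 -> take 21
  26 vs 27 -> take 26
  A is exhausted; append the rest of B: [27]
Final answer: [1, 4, 7, 7, 18, 21, 26, 27]


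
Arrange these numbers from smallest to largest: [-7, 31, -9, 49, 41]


Original list: [-7, 31, -9, 49, 41]
Repeatedly take the smallest remaining element:
  Remaining [-7, 31, -9, 49, 41] -> smallest is -9
  Remaining [-7, 31, 49, 41] -> smallest is -7
  Remaining [31, 49, 41] -> smallest is 31
  Remaining [49, 41] -> smallest is 41
  Remaining [49] -> smallest is 49
Collecting the picks in order gives the sorted list.
Final answer: [-9, -7, 31, 41, 49]


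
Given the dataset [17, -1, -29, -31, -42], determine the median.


First, sort the list: [-42, -31, -29, -1, 17]
The list has 5 elements (odd count).
The middle index is 2 (0-based), and the element there is -29.
Final answer: -29


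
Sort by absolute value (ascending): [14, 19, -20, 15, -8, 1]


Compute absolute values:
  |14| = 14
  |19| = 19
  |-20| = 20
  |15| = 15
  |-8| = 8
  |1| = 1
Absolute values in increasing order: 1 < 8 < 14 < 15 < 19 < 20
Listing the original numbers in that order gives the answer.
Final answer: [1, -8, 14, 15, 19, -20]


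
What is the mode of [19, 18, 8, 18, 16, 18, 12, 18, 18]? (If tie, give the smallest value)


Count the frequency of each value:
  8 appears 1 time(s)
  12 appears 1 time(s)
  16 appears 1 time(s)
  18 appears 5 time(s)
  19 appears 1 time(s)
Maximum frequency is 5.
Only 18 reaches that frequency, so it is the mode.
Final answer: 18


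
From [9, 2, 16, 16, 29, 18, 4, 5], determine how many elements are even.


Check each element:
  9 is odd
  2 is even
  16 is even
  16 is even
  29 is odd
  18 is even
  4 is even
  5 is odd
Evens: [2, 16, 16, 18, 4]
Count of evens = 5
Final answer: 5


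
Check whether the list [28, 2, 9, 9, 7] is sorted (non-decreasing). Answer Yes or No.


Check consecutive pairs:
  28 <= 2? False
  2 <= 9? True
  9 <= 9? True
  9 <= 7? False
2 consecutive pair(s) are out of order, so the list is not sorted.
Final answer: No


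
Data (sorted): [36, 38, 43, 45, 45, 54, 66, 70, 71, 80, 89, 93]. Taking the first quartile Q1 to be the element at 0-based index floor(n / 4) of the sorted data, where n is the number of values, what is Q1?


The list has n = 12 elements.
Q1 index = floor(12 / 4) = floor(3) = 3
Counting from index 0 in the sorted data, the element at index 3 is 45.
Final answer: 45


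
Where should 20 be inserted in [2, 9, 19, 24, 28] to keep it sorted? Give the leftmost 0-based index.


List is sorted: [2, 9, 19, 24, 28]
We need the leftmost position where 20 can be inserted, i.e. the first index whose element is >= 20 (or the end of the list if none is).
Binary search with low=0, high=5 (0-based indices):
  low=0, high=5, mid=2: a[2]=19 < 20, so low = 3
  low=3, high=5, mid=4: a[4]=28 >= 20, so high = 4
  low=3, high=4, mid=3: a[3]=24 >= 20, so high = 3
Now low = high = 3, so the insertion index is 3.
Final answer: 3


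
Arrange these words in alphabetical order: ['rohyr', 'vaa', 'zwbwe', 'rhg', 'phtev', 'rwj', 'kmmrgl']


Compare strings character by character (the first differing letter decides):
  'kmmrgl' < 'phtev' since 'k' < 'p' at position 1
  'phtev' < 'rhg' since 'p' < 'r' at position 1
  'rhg' < 'rohyr' since 'h' < 'o' at position 2
  'rohyr' < 'rwj' since 'o' < 'w' at position 2
  'rwj' < 'vaa' since 'r' < 'v' at position 1
  'vaa' < 'zwbwe' since 'v' < 'z' at position 1
Chaining these comparisons gives the alphabetical order.
Final answer: ['kmmrgl', 'phtev', 'rhg', 'rohyr', 'rwj', 'vaa', 'zwbwe']


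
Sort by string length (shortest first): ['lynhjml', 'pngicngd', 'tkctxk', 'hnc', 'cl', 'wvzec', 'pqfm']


Compute lengths:
  'lynhjml' has length 7
  'pngicngd' has length 8
  'tkctxk' has length 6
  'hnc' has length 3
  'cl' has length 2
  'wvzec' has length 5
  'pqfm' has length 4
Lengths in increasing order: 2 < 3 < 4 < 5 < 6 < 7 < 8
Listing the words in that order gives the answer.
Final answer: ['cl', 'hnc', 'pqfm', 'wvzec', 'tkctxk', 'lynhjml', 'pngicngd']


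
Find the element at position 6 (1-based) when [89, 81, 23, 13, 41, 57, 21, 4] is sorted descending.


Sort descending: [89, 81, 57, 41, 23, 21, 13, 4]
The 6th element (1-indexed) is at index 5.
Value = 21
Final answer: 21


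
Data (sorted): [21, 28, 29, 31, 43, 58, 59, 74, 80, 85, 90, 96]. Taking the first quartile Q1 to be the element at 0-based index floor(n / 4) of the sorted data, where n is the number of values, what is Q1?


The list has n = 12 elements.
Q1 index = floor(12 / 4) = floor(3) = 3
Counting from index 0 in the sorted data, the element at index 3 is 31.
Final answer: 31


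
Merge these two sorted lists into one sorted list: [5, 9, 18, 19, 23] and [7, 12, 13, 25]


List A: [5, 9, 18, 19, 23]
List B: [7, 12, 13, 25]
Repeatedly compare the front elements and take the smaller:
  5 vs 7 -> take 5
  9 vs 7 -> take 7
  9 vs 12 -> take 9
  18 vs 12 -> take 12
  18 vs 13 -> take 13
  18 vs 25 -> take 18
  19 vs 25 -> take 19
  23 vs 25 -> take 23
  A is exhausted; append the rest of B: [25]
Final answer: [5, 7, 9, 12, 13, 18, 19, 23, 25]


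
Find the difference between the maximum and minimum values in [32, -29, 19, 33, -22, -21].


Maximum value: 33
Minimum value: -29
Range = 33 - (-29) = 62
Final answer: 62


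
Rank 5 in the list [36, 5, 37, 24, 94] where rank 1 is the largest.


Sort descending: [94, 37, 36, 24, 5]
Find 5 in the sorted list.
5 is at position 5.
Final answer: 5


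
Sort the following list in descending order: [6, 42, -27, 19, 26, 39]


Original list: [6, 42, -27, 19, 26, 39]
Repeatedly take the largest remaining element:
  Remaining [6, 42, -27, 19, 26, 39] -> largest is 42
  Remaining [6, -27, 19, 26, 39] -> largest is 39
  Remaining [6, -27, 19, 26] -> largest is 26
  Remaining [6, -27, 19] -> largest is 19
  Remaining [6, -27] -> largest is 6
  Remaining [-27] -> largest is -27
Collecting the picks in order gives the descending list.
Final answer: [42, 39, 26, 19, 6, -27]


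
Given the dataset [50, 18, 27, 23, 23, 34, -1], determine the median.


First, sort the list: [-1, 18, 23, 23, 27, 34, 50]
The list has 7 elements (odd count).
The middle index is 3 (0-based), and the element there is 23.
Final answer: 23


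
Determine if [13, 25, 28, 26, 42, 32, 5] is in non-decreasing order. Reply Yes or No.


Check consecutive pairs:
  13 <= 25? True
  25 <= 28? True
  28 <= 26? False
  26 <= 42? True
  42 <= 32? False
  32 <= 5? False
3 consecutive pair(s) are out of order, so the list is not sorted.
Final answer: No


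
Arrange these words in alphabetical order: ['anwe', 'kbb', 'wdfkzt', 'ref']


Compare strings character by character (the first differing letter decides):
  'anwe' < 'kbb' since 'a' < 'k' at position 1
  'kbb' < 'ref' since 'k' < 'r' at position 1
  'ref' < 'wdfkzt' since 'r' < 'w' at position 1
Chaining these comparisons gives the alphabetical order.
Final answer: ['anwe', 'kbb', 'ref', 'wdfkzt']


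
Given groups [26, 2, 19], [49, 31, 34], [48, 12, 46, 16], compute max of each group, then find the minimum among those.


Find max of each group:
  Group 1: [26, 2, 19] -> max = 26
  Group 2: [49, 31, 34] -> max = 49
  Group 3: [48, 12, 46, 16] -> max = 48
Maxes: [26, 49, 48]
Minimum of maxes = 26
Final answer: 26


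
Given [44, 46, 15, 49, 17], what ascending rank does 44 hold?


Sort ascending: [15, 17, 44, 46, 49]
Find 44 in the sorted list.
44 is at position 3 (1-indexed).
Final answer: 3


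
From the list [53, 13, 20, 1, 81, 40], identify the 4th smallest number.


Sort ascending: [1, 13, 20, 40, 53, 81]
The 4th element (1-indexed) is at index 3.
Value = 40
Final answer: 40


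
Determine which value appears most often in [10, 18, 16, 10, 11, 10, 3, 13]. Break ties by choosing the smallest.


Count the frequency of each value:
  3 appears 1 time(s)
  10 appears 3 time(s)
  11 appears 1 time(s)
  13 appears 1 time(s)
  16 appears 1 time(s)
  18 appears 1 time(s)
Maximum frequency is 3.
Only 10 reaches that frequency, so it is the mode.
Final answer: 10


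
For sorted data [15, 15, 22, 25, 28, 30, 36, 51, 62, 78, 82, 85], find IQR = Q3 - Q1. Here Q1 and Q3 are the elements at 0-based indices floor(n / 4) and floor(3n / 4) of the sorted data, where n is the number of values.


The data has n = 12 elements.
Q1 index = floor(12 / 4) = floor(3) = 3; Q3 index = floor(3 * 12 / 4) = floor(9) = 9
Q1 = element at index 3 = 25
Q3 = element at index 9 = 78
IQR = 78 - 25 = 53
Final answer: 53


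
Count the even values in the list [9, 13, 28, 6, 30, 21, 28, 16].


Check each element:
  9 is odd
  13 is odd
  28 is even
  6 is even
  30 is even
  21 is odd
  28 is even
  16 is even
Evens: [28, 6, 30, 28, 16]
Count of evens = 5
Final answer: 5


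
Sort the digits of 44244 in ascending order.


The number 44244 has digits: 4, 4, 2, 4, 4
Sorted: 2, 4, 4, 4, 4
Joining the sorted digits gives the result.
Final answer: 24444


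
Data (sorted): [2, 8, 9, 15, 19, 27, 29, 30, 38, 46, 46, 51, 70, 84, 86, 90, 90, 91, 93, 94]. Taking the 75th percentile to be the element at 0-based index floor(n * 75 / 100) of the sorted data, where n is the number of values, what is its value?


The dataset has n = 20 elements.
Index = floor(20 * 75 / 100) = floor(1500 / 100) = floor(15) = 15
Counting from index 0 in the sorted data, the element at index 15 is 90.
Final answer: 90


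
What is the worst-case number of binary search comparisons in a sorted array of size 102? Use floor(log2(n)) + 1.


Binary search halves the search space each step.
Maximum comparisons = floor(log2(102)) + 1
log2(102) = 6.6724
floor(log2(102)) = 6, so 6 + 1 = 7
Final answer: 7


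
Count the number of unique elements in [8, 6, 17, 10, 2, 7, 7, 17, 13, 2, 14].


List all unique values:
Distinct values: [2, 6, 7, 8, 10, 13, 14, 17]
Count = 8
Final answer: 8


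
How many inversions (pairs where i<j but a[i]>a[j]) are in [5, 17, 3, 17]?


For each element, count the later elements that are smaller than it:
  5 (index 0): smaller elements after it = [3] -> 1
  17 (index 1): smaller elements after it = [3] -> 1
  3 (index 2): smaller elements after it = [] -> 0
Total inversions = 1 + 1 + 0 = 2
Final answer: 2


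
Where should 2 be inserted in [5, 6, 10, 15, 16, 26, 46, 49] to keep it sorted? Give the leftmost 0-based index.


List is sorted: [5, 6, 10, 15, 16, 26, 46, 49]
We need the leftmost position where 2 can be inserted, i.e. the first index whose element is >= 2 (or the end of the list if none is).
Binary search with low=0, high=8 (0-based indices):
  low=0, high=8, mid=4: a[4]=16 >= 2, so high = 4
  low=0, high=4, mid=2: a[2]=10 >= 2, so high = 2
  low=0, high=2, mid=1: a[1]=6 >= 2, so high = 1
  low=0, high=1, mid=0: a[0]=5 >= 2, so high = 0
Now low = high = 0, so the insertion index is 0.
Final answer: 0


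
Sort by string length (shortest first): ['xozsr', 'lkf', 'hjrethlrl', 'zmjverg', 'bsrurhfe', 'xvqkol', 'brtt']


Compute lengths:
  'xozsr' has length 5
  'lkf' has length 3
  'hjrethlrl' has length 9
  'zmjverg' has length 7
  'bsrurhfe' has length 8
  'xvqkol' has length 6
  'brtt' has length 4
Lengths in increasing order: 3 < 4 < 5 < 6 < 7 < 8 < 9
Listing the words in that order gives the answer.
Final answer: ['lkf', 'brtt', 'xozsr', 'xvqkol', 'zmjverg', 'bsrurhfe', 'hjrethlrl']


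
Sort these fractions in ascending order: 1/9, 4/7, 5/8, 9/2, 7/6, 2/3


Convert to decimal for comparison:
  1/9 = 0.1111
  4/7 = 0.5714
  5/8 = 0.625
  9/2 = 4.5
  7/6 = 1.1667
  2/3 = 0.6667
Decimals in increasing order: 0.1111 < 0.5714 < 0.625 < 0.6667 < 1.1667 < 4.5
Writing each back as its fraction gives the sorted order.
Final answer: 1/9, 4/7, 5/8, 2/3, 7/6, 9/2


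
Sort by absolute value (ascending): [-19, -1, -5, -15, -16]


Compute absolute values:
  |-19| = 19
  |-1| = 1
  |-5| = 5
  |-15| = 15
  |-16| = 16
Absolute values in increasing order: 1 < 5 < 15 < 16 < 19
Listing the original numbers in that order gives the answer.
Final answer: [-1, -5, -15, -16, -19]


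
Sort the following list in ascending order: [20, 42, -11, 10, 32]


Original list: [20, 42, -11, 10, 32]
Repeatedly take the smallest remaining element:
  Remaining [20, 42, -11, 10, 32] -> smallest is -11
  Remaining [20, 42, 10, 32] -> smallest is 10
  Remaining [20, 42, 32] -> smallest is 20
  Remaining [42, 32] -> smallest is 32
  Remaining [42] -> smallest is 42
Collecting the picks in order gives the sorted list.
Final answer: [-11, 10, 20, 32, 42]


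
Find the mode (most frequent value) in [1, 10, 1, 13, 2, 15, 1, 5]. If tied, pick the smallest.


Count the frequency of each value:
  1 appears 3 time(s)
  2 appears 1 time(s)
  5 appears 1 time(s)
  10 appears 1 time(s)
  13 appears 1 time(s)
  15 appears 1 time(s)
Maximum frequency is 3.
Only 1 reaches that frequency, so it is the mode.
Final answer: 1


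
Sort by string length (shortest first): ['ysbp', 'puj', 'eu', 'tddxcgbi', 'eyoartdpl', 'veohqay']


Compute lengths:
  'ysbp' has length 4
  'puj' has length 3
  'eu' has length 2
  'tddxcgbi' has length 8
  'eyoartdpl' has length 9
  'veohqay' has length 7
Lengths in increasing order: 2 < 3 < 4 < 7 < 8 < 9
Listing the words in that order gives the answer.
Final answer: ['eu', 'puj', 'ysbp', 'veohqay', 'tddxcgbi', 'eyoartdpl']


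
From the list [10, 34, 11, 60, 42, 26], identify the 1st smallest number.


Sort ascending: [10, 11, 26, 34, 42, 60]
The 1st element (1-indexed) is at index 0.
Value = 10
Final answer: 10


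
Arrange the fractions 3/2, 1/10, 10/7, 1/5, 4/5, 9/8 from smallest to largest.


Convert to decimal for comparison:
  3/2 = 1.5
  1/10 = 0.1
  10/7 = 1.4286
  1/5 = 0.2
  4/5 = 0.8
  9/8 = 1.125
Decimals in increasing order: 0.1 < 0.2 < 0.8 < 1.125 < 1.4286 < 1.5
Writing each back as its fraction gives the sorted order.
Final answer: 1/10, 1/5, 4/5, 9/8, 10/7, 3/2


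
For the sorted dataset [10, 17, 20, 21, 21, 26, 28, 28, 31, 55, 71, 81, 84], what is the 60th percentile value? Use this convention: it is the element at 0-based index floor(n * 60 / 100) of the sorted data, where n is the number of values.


The dataset has n = 13 elements.
Index = floor(13 * 60 / 100) = floor(780 / 100) = floor(7.8) = 7
Counting from index 0 in the sorted data, the element at index 7 is 28.
Final answer: 28


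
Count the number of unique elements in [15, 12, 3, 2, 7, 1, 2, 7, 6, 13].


List all unique values:
Distinct values: [1, 2, 3, 6, 7, 12, 13, 15]
Count = 8
Final answer: 8


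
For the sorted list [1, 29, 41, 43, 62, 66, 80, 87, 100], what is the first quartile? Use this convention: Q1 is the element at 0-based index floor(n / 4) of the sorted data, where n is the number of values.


The list has n = 9 elements.
Q1 index = floor(9 / 4) = floor(2.25) = 2
Counting from index 0 in the sorted data, the element at index 2 is 41.
Final answer: 41


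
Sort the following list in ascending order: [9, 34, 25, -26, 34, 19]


Original list: [9, 34, 25, -26, 34, 19]
Repeatedly take the smallest remaining element:
  Remaining [9, 34, 25, -26, 34, 19] -> smallest is -26
  Remaining [9, 34, 25, 34, 19] -> smallest is 9
  Remaining [34, 25, 34, 19] -> smallest is 19
  Remaining [34, 25, 34] -> smallest is 25
  Remaining [34, 34] -> smallest is 34
  Remaining [34] -> smallest is 34
Collecting the picks in order gives the sorted list.
Final answer: [-26, 9, 19, 25, 34, 34]


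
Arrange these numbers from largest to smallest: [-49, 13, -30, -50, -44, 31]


Original list: [-49, 13, -30, -50, -44, 31]
Repeatedly take the largest remaining element:
  Remaining [-49, 13, -30, -50, -44, 31] -> largest is 31
  Remaining [-49, 13, -30, -50, -44] -> largest is 13
  Remaining [-49, -30, -50, -44] -> largest is -30
  Remaining [-49, -50, -44] -> largest is -44
  Remaining [-49, -50] -> largest is -49
  Remaining [-50] -> largest is -50
Collecting the picks in order gives the descending list.
Final answer: [31, 13, -30, -44, -49, -50]


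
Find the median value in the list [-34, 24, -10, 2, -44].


First, sort the list: [-44, -34, -10, 2, 24]
The list has 5 elements (odd count).
The middle index is 2 (0-based), and the element there is -10.
Final answer: -10


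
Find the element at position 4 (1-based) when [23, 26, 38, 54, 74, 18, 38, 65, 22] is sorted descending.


Sort descending: [74, 65, 54, 38, 38, 26, 23, 22, 18]
The 4th element (1-indexed) is at index 3.
Value = 38
Final answer: 38


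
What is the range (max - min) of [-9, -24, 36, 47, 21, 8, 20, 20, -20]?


Maximum value: 47
Minimum value: -24
Range = 47 - (-24) = 71
Final answer: 71


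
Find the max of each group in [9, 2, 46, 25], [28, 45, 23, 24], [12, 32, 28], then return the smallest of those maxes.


Find max of each group:
  Group 1: [9, 2, 46, 25] -> max = 46
  Group 2: [28, 45, 23, 24] -> max = 45
  Group 3: [12, 32, 28] -> max = 32
Maxes: [46, 45, 32]
Minimum of maxes = 32
Final answer: 32


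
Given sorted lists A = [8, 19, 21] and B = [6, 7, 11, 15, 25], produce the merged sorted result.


List A: [8, 19, 21]
List B: [6, 7, 11, 15, 25]
Repeatedly compare the front elements and take the smaller:
  8 vs 6 -> take 6
  8 vs 7 -> take 7
  8 vs 11 -> take 8
  19 vs 11 -> take 11
  19 vs 15 -> take 15
  19 vs 25 -> take 19
  21 vs 25 -> take 21
  A is exhausted; append the rest of B: [25]
Final answer: [6, 7, 8, 11, 15, 19, 21, 25]


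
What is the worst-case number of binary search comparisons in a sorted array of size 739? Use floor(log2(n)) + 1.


Binary search halves the search space each step.
Maximum comparisons = floor(log2(739)) + 1
log2(739) = 9.5294
floor(log2(739)) = 9, so 9 + 1 = 10
Final answer: 10


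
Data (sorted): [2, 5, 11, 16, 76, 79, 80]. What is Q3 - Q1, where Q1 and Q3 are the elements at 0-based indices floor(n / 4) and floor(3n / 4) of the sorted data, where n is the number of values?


The data has n = 7 elements.
Q1 index = floor(7 / 4) = floor(1.75) = 1; Q3 index = floor(3 * 7 / 4) = floor(5.25) = 5
Q1 = element at index 1 = 5
Q3 = element at index 5 = 79
IQR = 79 - 5 = 74
Final answer: 74


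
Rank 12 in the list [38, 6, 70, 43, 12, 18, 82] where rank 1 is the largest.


Sort descending: [82, 70, 43, 38, 18, 12, 6]
Find 12 in the sorted list.
12 is at position 6.
Final answer: 6


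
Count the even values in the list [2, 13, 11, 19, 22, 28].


Check each element:
  2 is even
  13 is odd
  11 is odd
  19 is odd
  22 is even
  28 is even
Evens: [2, 22, 28]
Count of evens = 3
Final answer: 3


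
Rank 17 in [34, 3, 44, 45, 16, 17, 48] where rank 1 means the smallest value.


Sort ascending: [3, 16, 17, 34, 44, 45, 48]
Find 17 in the sorted list.
17 is at position 3 (1-indexed).
Final answer: 3


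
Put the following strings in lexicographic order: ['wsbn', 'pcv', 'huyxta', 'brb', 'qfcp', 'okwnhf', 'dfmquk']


Compare strings character by character (the first differing letter decides):
  'brb' < 'dfmquk' since 'b' < 'd' at position 1
  'dfmquk' < 'huyxta' since 'd' < 'h' at position 1
  'huyxta' < 'okwnhf' since 'h' < 'o' at position 1
  'okwnhf' < 'pcv' since 'o' < 'p' at position 1
  'pcv' < 'qfcp' since 'p' < 'q' at position 1
  'qfcp' < 'wsbn' since 'q' < 'w' at position 1
Chaining these comparisons gives the alphabetical order.
Final answer: ['brb', 'dfmquk', 'huyxta', 'okwnhf', 'pcv', 'qfcp', 'wsbn']


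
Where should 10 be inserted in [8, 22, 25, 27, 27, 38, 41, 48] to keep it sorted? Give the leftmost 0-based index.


List is sorted: [8, 22, 25, 27, 27, 38, 41, 48]
We need the leftmost position where 10 can be inserted, i.e. the first index whose element is >= 10 (or the end of the list if none is).
Binary search with low=0, high=8 (0-based indices):
  low=0, high=8, mid=4: a[4]=27 >= 10, so high = 4
  low=0, high=4, mid=2: a[2]=25 >= 10, so high = 2
  low=0, high=2, mid=1: a[1]=22 >= 10, so high = 1
  low=0, high=1, mid=0: a[0]=8 < 10, so low = 1
Now low = high = 1, so the insertion index is 1.
Final answer: 1


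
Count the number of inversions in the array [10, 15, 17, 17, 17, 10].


For each element, count the later elements that are smaller than it:
  10 (index 0): smaller elements after it = [] -> 0
  15 (index 1): smaller elements after it = [10] -> 1
  17 (index 2): smaller elements after it = [10] -> 1
  17 (index 3): smaller elements after it = [10] -> 1
  17 (index 4): smaller elements after it = [10] -> 1
Total inversions = 0 + 1 + 1 + 1 + 1 = 4
Final answer: 4


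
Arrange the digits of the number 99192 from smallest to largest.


The number 99192 has digits: 9, 9, 1, 9, 2
Sorted: 1, 2, 9, 9, 9
Joining the sorted digits gives the result.
Final answer: 12999


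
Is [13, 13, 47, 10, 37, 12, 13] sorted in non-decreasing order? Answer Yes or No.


Check consecutive pairs:
  13 <= 13? True
  13 <= 47? True
  47 <= 10? False
  10 <= 37? True
  37 <= 12? False
  12 <= 13? True
2 consecutive pair(s) are out of order, so the list is not sorted.
Final answer: No


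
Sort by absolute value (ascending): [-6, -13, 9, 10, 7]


Compute absolute values:
  |-6| = 6
  |-13| = 13
  |9| = 9
  |10| = 10
  |7| = 7
Absolute values in increasing order: 6 < 7 < 9 < 10 < 13
Listing the original numbers in that order gives the answer.
Final answer: [-6, 7, 9, 10, -13]


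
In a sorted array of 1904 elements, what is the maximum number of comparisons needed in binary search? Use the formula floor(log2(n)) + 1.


Binary search halves the search space each step.
Maximum comparisons = floor(log2(1904)) + 1
log2(1904) = 10.8948
floor(log2(1904)) = 10, so 10 + 1 = 11
Final answer: 11


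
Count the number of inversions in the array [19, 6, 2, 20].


For each element, count the later elements that are smaller than it:
  19 (index 0): smaller elements after it = [6, 2] -> 2
  6 (index 1): smaller elements after it = [2] -> 1
  2 (index 2): smaller elements after it = [] -> 0
Total inversions = 2 + 1 + 0 = 3
Final answer: 3


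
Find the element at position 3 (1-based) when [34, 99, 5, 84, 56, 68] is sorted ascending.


Sort ascending: [5, 34, 56, 68, 84, 99]
The 3rd element (1-indexed) is at index 2.
Value = 56
Final answer: 56


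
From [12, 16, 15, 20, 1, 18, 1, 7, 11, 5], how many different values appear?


List all unique values:
Distinct values: [1, 5, 7, 11, 12, 15, 16, 18, 20]
Count = 9
Final answer: 9


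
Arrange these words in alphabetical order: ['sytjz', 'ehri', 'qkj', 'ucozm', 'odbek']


Compare strings character by character (the first differing letter decides):
  'ehri' < 'odbek' since 'e' < 'o' at position 1
  'odbek' < 'qkj' since 'o' < 'q' at position 1
  'qkj' < 'sytjz' since 'q' < 's' at position 1
  'sytjz' < 'ucozm' since 's' < 'u' at position 1
Chaining these comparisons gives the alphabetical order.
Final answer: ['ehri', 'odbek', 'qkj', 'sytjz', 'ucozm']


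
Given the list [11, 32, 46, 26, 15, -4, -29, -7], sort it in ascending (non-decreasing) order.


Original list: [11, 32, 46, 26, 15, -4, -29, -7]
Repeatedly take the smallest remaining element:
  Remaining [11, 32, 46, 26, 15, -4, -29, -7] -> smallest is -29
  Remaining [11, 32, 46, 26, 15, -4, -7] -> smallest is -7
  Remaining [11, 32, 46, 26, 15, -4] -> smallest is -4
  Remaining [11, 32, 46, 26, 15] -> smallest is 11
  Remaining [32, 46, 26, 15] -> smallest is 15
  Remaining [32, 46, 26] -> smallest is 26
  Remaining [32, 46] -> smallest is 32
  Remaining [46] -> smallest is 46
Collecting the picks in order gives the sorted list.
Final answer: [-29, -7, -4, 11, 15, 26, 32, 46]


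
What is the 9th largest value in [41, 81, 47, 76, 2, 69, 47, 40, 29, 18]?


Sort descending: [81, 76, 69, 47, 47, 41, 40, 29, 18, 2]
The 9th element (1-indexed) is at index 8.
Value = 18
Final answer: 18


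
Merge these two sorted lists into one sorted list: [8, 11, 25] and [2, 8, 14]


List A: [8, 11, 25]
List B: [2, 8, 14]
Repeatedly compare the front elements and take the smaller:
  8 vs 2 -> take 2
  8 vs 8 -> take 8
  11 vs 8 -> take 8
  11 vs 14 -> take 11
  25 vs 14 -> take 14
  B is exhausted; append the rest of A: [25]
Final answer: [2, 8, 8, 11, 14, 25]


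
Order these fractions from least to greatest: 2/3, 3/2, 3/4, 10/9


Convert to decimal for comparison:
  2/3 = 0.6667
  3/2 = 1.5
  3/4 = 0.75
  10/9 = 1.1111
Decimals in increasing order: 0.6667 < 0.75 < 1.1111 < 1.5
Writing each back as its fraction gives the sorted order.
Final answer: 2/3, 3/4, 10/9, 3/2


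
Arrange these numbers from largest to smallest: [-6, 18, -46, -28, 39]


Original list: [-6, 18, -46, -28, 39]
Repeatedly take the largest remaining element:
  Remaining [-6, 18, -46, -28, 39] -> largest is 39
  Remaining [-6, 18, -46, -28] -> largest is 18
  Remaining [-6, -46, -28] -> largest is -6
  Remaining [-46, -28] -> largest is -28
  Remaining [-46] -> largest is -46
Collecting the picks in order gives the descending list.
Final answer: [39, 18, -6, -28, -46]


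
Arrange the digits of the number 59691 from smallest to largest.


The number 59691 has digits: 5, 9, 6, 9, 1
Sorted: 1, 5, 6, 9, 9
Joining the sorted digits gives the result.
Final answer: 15699


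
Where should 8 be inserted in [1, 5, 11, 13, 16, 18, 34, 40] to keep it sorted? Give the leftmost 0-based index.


List is sorted: [1, 5, 11, 13, 16, 18, 34, 40]
We need the leftmost position where 8 can be inserted, i.e. the first index whose element is >= 8 (or the end of the list if none is).
Binary search with low=0, high=8 (0-based indices):
  low=0, high=8, mid=4: a[4]=16 >= 8, so high = 4
  low=0, high=4, mid=2: a[2]=11 >= 8, so high = 2
  low=0, high=2, mid=1: a[1]=5 < 8, so low = 2
Now low = high = 2, so the insertion index is 2.
Final answer: 2


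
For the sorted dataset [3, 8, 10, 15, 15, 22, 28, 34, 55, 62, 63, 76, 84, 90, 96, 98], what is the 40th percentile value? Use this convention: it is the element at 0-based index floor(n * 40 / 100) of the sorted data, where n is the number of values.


The dataset has n = 16 elements.
Index = floor(16 * 40 / 100) = floor(640 / 100) = floor(6.4) = 6
Counting from index 0 in the sorted data, the element at index 6 is 28.
Final answer: 28


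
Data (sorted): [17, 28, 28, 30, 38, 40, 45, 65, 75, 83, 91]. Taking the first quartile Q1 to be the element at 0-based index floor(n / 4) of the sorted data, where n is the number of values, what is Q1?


The list has n = 11 elements.
Q1 index = floor(11 / 4) = floor(2.75) = 2
Counting from index 0 in the sorted data, the element at index 2 is 28.
Final answer: 28


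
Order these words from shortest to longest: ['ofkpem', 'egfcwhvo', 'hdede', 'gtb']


Compute lengths:
  'ofkpem' has length 6
  'egfcwhvo' has length 8
  'hdede' has length 5
  'gtb' has length 3
Lengths in increasing order: 3 < 5 < 6 < 8
Listing the words in that order gives the answer.
Final answer: ['gtb', 'hdede', 'ofkpem', 'egfcwhvo']


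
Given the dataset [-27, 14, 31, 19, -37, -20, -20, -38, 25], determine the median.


First, sort the list: [-38, -37, -27, -20, -20, 14, 19, 25, 31]
The list has 9 elements (odd count).
The middle index is 4 (0-based), and the element there is -20.
Final answer: -20


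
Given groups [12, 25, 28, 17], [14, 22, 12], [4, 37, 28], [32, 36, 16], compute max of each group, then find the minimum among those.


Find max of each group:
  Group 1: [12, 25, 28, 17] -> max = 28
  Group 2: [14, 22, 12] -> max = 22
  Group 3: [4, 37, 28] -> max = 37
  Group 4: [32, 36, 16] -> max = 36
Maxes: [28, 22, 37, 36]
Minimum of maxes = 22
Final answer: 22


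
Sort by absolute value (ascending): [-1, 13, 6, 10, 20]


Compute absolute values:
  |-1| = 1
  |13| = 13
  |6| = 6
  |10| = 10
  |20| = 20
Absolute values in increasing order: 1 < 6 < 10 < 13 < 20
Listing the original numbers in that order gives the answer.
Final answer: [-1, 6, 10, 13, 20]


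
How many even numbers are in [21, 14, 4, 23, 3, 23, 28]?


Check each element:
  21 is odd
  14 is even
  4 is even
  23 is odd
  3 is odd
  23 is odd
  28 is even
Evens: [14, 4, 28]
Count of evens = 3
Final answer: 3


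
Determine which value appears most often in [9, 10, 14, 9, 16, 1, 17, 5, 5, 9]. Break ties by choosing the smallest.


Count the frequency of each value:
  1 appears 1 time(s)
  5 appears 2 time(s)
  9 appears 3 time(s)
  10 appears 1 time(s)
  14 appears 1 time(s)
  16 appears 1 time(s)
  17 appears 1 time(s)
Maximum frequency is 3.
Only 9 reaches that frequency, so it is the mode.
Final answer: 9


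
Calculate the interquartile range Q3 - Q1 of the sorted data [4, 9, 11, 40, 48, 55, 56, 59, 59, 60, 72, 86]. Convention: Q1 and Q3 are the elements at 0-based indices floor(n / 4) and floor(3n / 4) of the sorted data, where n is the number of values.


The data has n = 12 elements.
Q1 index = floor(12 / 4) = floor(3) = 3; Q3 index = floor(3 * 12 / 4) = floor(9) = 9
Q1 = element at index 3 = 40
Q3 = element at index 9 = 60
IQR = 60 - 40 = 20
Final answer: 20


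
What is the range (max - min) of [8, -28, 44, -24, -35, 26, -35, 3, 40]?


Maximum value: 44
Minimum value: -35
Range = 44 - (-35) = 79
Final answer: 79


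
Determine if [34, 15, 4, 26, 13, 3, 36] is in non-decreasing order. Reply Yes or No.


Check consecutive pairs:
  34 <= 15? False
  15 <= 4? False
  4 <= 26? True
  26 <= 13? False
  13 <= 3? False
  3 <= 36? True
4 consecutive pair(s) are out of order, so the list is not sorted.
Final answer: No


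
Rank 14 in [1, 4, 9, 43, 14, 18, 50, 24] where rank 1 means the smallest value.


Sort ascending: [1, 4, 9, 14, 18, 24, 43, 50]
Find 14 in the sorted list.
14 is at position 4 (1-indexed).
Final answer: 4


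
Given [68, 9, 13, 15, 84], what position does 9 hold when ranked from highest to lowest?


Sort descending: [84, 68, 15, 13, 9]
Find 9 in the sorted list.
9 is at position 5.
Final answer: 5


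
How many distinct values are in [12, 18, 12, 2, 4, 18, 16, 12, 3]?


List all unique values:
Distinct values: [2, 3, 4, 12, 16, 18]
Count = 6
Final answer: 6


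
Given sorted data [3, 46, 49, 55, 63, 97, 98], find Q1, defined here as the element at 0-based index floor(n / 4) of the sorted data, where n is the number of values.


The list has n = 7 elements.
Q1 index = floor(7 / 4) = floor(1.75) = 1
Counting from index 0 in the sorted data, the element at index 1 is 46.
Final answer: 46


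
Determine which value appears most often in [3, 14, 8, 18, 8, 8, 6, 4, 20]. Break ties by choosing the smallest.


Count the frequency of each value:
  3 appears 1 time(s)
  4 appears 1 time(s)
  6 appears 1 time(s)
  8 appears 3 time(s)
  14 appears 1 time(s)
  18 appears 1 time(s)
  20 appears 1 time(s)
Maximum frequency is 3.
Only 8 reaches that frequency, so it is the mode.
Final answer: 8


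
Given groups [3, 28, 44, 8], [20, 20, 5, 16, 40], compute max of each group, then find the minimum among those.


Find max of each group:
  Group 1: [3, 28, 44, 8] -> max = 44
  Group 2: [20, 20, 5, 16, 40] -> max = 40
Maxes: [44, 40]
Minimum of maxes = 40
Final answer: 40


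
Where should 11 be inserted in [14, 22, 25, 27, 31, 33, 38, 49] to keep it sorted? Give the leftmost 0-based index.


List is sorted: [14, 22, 25, 27, 31, 33, 38, 49]
We need the leftmost position where 11 can be inserted, i.e. the first index whose element is >= 11 (or the end of the list if none is).
Binary search with low=0, high=8 (0-based indices):
  low=0, high=8, mid=4: a[4]=31 >= 11, so high = 4
  low=0, high=4, mid=2: a[2]=25 >= 11, so high = 2
  low=0, high=2, mid=1: a[1]=22 >= 11, so high = 1
  low=0, high=1, mid=0: a[0]=14 >= 11, so high = 0
Now low = high = 0, so the insertion index is 0.
Final answer: 0


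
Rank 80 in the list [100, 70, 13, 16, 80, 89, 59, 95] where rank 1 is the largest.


Sort descending: [100, 95, 89, 80, 70, 59, 16, 13]
Find 80 in the sorted list.
80 is at position 4.
Final answer: 4


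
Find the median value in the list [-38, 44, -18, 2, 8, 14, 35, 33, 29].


First, sort the list: [-38, -18, 2, 8, 14, 29, 33, 35, 44]
The list has 9 elements (odd count).
The middle index is 4 (0-based), and the element there is 14.
Final answer: 14


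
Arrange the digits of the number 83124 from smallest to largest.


The number 83124 has digits: 8, 3, 1, 2, 4
Sorted: 1, 2, 3, 4, 8
Joining the sorted digits gives the result.
Final answer: 12348


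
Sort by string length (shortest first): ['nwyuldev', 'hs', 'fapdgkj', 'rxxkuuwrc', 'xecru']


Compute lengths:
  'nwyuldev' has length 8
  'hs' has length 2
  'fapdgkj' has length 7
  'rxxkuuwrc' has length 9
  'xecru' has length 5
Lengths in increasing order: 2 < 5 < 7 < 8 < 9
Listing the words in that order gives the answer.
Final answer: ['hs', 'xecru', 'fapdgkj', 'nwyuldev', 'rxxkuuwrc']


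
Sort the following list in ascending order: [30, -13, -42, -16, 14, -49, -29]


Original list: [30, -13, -42, -16, 14, -49, -29]
Repeatedly take the smallest remaining element:
  Remaining [30, -13, -42, -16, 14, -49, -29] -> smallest is -49
  Remaining [30, -13, -42, -16, 14, -29] -> smallest is -42
  Remaining [30, -13, -16, 14, -29] -> smallest is -29
  Remaining [30, -13, -16, 14] -> smallest is -16
  Remaining [30, -13, 14] -> smallest is -13
  Remaining [30, 14] -> smallest is 14
  Remaining [30] -> smallest is 30
Collecting the picks in order gives the sorted list.
Final answer: [-49, -42, -29, -16, -13, 14, 30]
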